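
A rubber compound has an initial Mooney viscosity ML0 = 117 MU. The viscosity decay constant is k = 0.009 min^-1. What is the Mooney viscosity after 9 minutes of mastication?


ML = ML0 * exp(-k * t)
ML = 117 * exp(-0.009 * 9)
ML = 117 * 0.9222
ML = 107.9 MU

107.9 MU


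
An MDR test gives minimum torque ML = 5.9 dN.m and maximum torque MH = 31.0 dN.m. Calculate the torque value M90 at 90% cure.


M90 = ML + 0.9 * (MH - ML)
M90 = 5.9 + 0.9 * (31.0 - 5.9)
M90 = 5.9 + 0.9 * 25.1
M90 = 28.49 dN.m

28.49 dN.m


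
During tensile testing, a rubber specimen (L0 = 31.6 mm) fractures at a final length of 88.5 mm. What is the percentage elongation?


Elongation = (Lf - L0) / L0 * 100
= (88.5 - 31.6) / 31.6 * 100
= 56.9 / 31.6 * 100
= 180.1%

180.1%


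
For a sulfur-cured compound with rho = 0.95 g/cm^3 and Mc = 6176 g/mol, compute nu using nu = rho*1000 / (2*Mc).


nu = rho * 1000 / (2 * Mc)
nu = 0.95 * 1000 / (2 * 6176)
nu = 950.0 / 12352
nu = 0.0769 mol/L

0.0769 mol/L


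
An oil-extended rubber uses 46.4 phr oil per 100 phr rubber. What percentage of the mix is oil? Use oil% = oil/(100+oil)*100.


Oil % = oil / (100 + oil) * 100
= 46.4 / (100 + 46.4) * 100
= 46.4 / 146.4 * 100
= 31.69%

31.69%


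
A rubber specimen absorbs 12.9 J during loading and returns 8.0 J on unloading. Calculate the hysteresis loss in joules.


Hysteresis loss = loading - unloading
= 12.9 - 8.0
= 4.9 J

4.9 J


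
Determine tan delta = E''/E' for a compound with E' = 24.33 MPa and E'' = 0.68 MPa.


tan delta = E'' / E'
= 0.68 / 24.33
= 0.0279

tan delta = 0.0279


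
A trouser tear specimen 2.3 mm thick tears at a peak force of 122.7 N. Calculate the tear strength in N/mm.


Tear strength = force / thickness
= 122.7 / 2.3
= 53.35 N/mm

53.35 N/mm


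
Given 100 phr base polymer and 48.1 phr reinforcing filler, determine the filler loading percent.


Filler % = filler / (rubber + filler) * 100
= 48.1 / (100 + 48.1) * 100
= 48.1 / 148.1 * 100
= 32.48%

32.48%


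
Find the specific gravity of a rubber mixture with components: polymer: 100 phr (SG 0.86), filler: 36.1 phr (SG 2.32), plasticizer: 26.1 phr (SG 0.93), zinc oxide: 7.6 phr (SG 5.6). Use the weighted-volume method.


Sum of weights = 169.8
Volume contributions:
  polymer: 100/0.86 = 116.2791
  filler: 36.1/2.32 = 15.5603
  plasticizer: 26.1/0.93 = 28.0645
  zinc oxide: 7.6/5.6 = 1.3571
Sum of volumes = 161.2611
SG = 169.8 / 161.2611 = 1.053

SG = 1.053


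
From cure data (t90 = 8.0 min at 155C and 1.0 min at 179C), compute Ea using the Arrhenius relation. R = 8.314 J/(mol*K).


T1 = 428.15 K, T2 = 452.15 K
1/T1 - 1/T2 = 1.2397e-04
ln(t1/t2) = ln(8.0/1.0) = 2.0794
Ea = 8.314 * 2.0794 / 1.2397e-04 = 139451.7529 J/mol
Ea = 139.45 kJ/mol

139.45 kJ/mol


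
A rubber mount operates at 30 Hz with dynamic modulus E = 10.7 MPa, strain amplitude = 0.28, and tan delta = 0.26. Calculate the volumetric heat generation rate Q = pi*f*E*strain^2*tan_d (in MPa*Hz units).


Q = pi * f * E * strain^2 * tan_d
= pi * 30 * 10.7 * 0.28^2 * 0.26
= pi * 30 * 10.7 * 0.0784 * 0.26
= 20.5563

Q = 20.5563


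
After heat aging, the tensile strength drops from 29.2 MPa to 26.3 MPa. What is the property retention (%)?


Retention = aged / original * 100
= 26.3 / 29.2 * 100
= 90.1%

90.1%


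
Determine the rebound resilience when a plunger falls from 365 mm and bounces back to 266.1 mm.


Resilience = h_rebound / h_drop * 100
= 266.1 / 365 * 100
= 72.9%

72.9%


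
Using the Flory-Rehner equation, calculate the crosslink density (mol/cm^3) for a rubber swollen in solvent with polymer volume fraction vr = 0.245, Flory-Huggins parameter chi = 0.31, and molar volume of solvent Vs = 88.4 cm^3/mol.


ln(1 - vr) = ln(1 - 0.245) = -0.2810
Numerator = -((-0.2810) + 0.245 + 0.31 * 0.245^2) = 0.0174
Denominator = 88.4 * (0.245^(1/3) - 0.245/2) = 44.4858
nu = 0.0174 / 44.4858 = 3.9181e-04 mol/cm^3

3.9181e-04 mol/cm^3


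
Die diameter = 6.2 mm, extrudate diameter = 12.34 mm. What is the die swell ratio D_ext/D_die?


Die swell ratio = D_extrudate / D_die
= 12.34 / 6.2
= 1.99

Die swell = 1.99


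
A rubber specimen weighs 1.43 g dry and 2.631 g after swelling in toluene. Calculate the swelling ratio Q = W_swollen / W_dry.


Q = W_swollen / W_dry
Q = 2.631 / 1.43
Q = 1.84

Q = 1.84


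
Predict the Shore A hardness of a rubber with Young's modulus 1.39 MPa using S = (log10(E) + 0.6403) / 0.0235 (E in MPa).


log10(E) = 0.0235*S - 0.6403  =>  S = (log10(E) + 0.6403) / 0.0235
log10(1.39) = 0.143015
S = (0.143015 + 0.6403) / 0.0235 = 0.783315 / 0.0235
S = 33.3

Shore A = 33.3


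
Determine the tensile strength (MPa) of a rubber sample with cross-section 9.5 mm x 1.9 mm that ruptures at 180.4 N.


Area = width * thickness = 9.5 * 1.9 = 18.05 mm^2
TS = force / area = 180.4 / 18.05 = 9.99 MPa

9.99 MPa


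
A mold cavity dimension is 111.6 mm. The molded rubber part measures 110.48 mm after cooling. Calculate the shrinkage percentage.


Shrinkage = (mold - part) / mold * 100
= (111.6 - 110.48) / 111.6 * 100
= 1.12 / 111.6 * 100
= 1.0%

1.0%


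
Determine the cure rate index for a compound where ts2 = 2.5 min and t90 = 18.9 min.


CRI = 100 / (t90 - ts2)
= 100 / (18.9 - 2.5)
= 100 / 16.4
= 6.1 min^-1

6.1 min^-1


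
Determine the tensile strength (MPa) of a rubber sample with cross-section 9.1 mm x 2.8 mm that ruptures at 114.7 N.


Area = width * thickness = 9.1 * 2.8 = 25.48 mm^2
TS = force / area = 114.7 / 25.48 = 4.5 MPa

4.5 MPa


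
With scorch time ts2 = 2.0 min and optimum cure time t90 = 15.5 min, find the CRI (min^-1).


CRI = 100 / (t90 - ts2)
= 100 / (15.5 - 2.0)
= 100 / 13.5
= 7.41 min^-1

7.41 min^-1


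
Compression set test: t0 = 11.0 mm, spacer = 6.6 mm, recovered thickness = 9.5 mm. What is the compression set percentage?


CS = (t0 - recovered) / (t0 - ts) * 100
= (11.0 - 9.5) / (11.0 - 6.6) * 100
= 1.5 / 4.4 * 100
= 34.1%

34.1%


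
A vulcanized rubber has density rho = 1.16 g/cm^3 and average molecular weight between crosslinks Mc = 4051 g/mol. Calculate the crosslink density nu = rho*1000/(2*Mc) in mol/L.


nu = rho * 1000 / (2 * Mc)
nu = 1.16 * 1000 / (2 * 4051)
nu = 1160.0 / 8102
nu = 0.1432 mol/L

0.1432 mol/L


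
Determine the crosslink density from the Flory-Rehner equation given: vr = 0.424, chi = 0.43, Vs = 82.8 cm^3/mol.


ln(1 - vr) = ln(1 - 0.424) = -0.5516
Numerator = -((-0.5516) + 0.424 + 0.43 * 0.424^2) = 0.0503
Denominator = 82.8 * (0.424^(1/3) - 0.424/2) = 44.6505
nu = 0.0503 / 44.6505 = 0.0011 mol/cm^3

0.0011 mol/cm^3


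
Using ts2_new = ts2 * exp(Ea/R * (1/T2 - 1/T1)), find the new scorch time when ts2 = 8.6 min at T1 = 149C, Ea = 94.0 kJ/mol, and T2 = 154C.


Convert temperatures: T1 = 149 + 273.15 = 422.15 K, T2 = 154 + 273.15 = 427.15 K
ts2_new = 8.6 * exp(94000 / 8.314 * (1/427.15 - 1/422.15))
1/T2 - 1/T1 = -2.7728e-05
ts2_new = 6.29 min

6.29 min


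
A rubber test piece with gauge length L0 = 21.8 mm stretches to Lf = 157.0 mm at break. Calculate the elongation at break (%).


Elongation = (Lf - L0) / L0 * 100
= (157.0 - 21.8) / 21.8 * 100
= 135.2 / 21.8 * 100
= 620.2%

620.2%


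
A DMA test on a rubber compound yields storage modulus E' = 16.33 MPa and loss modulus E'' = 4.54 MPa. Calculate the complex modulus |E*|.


|E*| = sqrt(E'^2 + E''^2)
= sqrt(16.33^2 + 4.54^2)
= sqrt(266.6689 + 20.6116)
= 16.949 MPa

16.949 MPa


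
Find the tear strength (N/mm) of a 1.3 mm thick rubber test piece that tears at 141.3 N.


Tear strength = force / thickness
= 141.3 / 1.3
= 108.69 N/mm

108.69 N/mm


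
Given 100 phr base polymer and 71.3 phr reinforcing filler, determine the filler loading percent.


Filler % = filler / (rubber + filler) * 100
= 71.3 / (100 + 71.3) * 100
= 71.3 / 171.3 * 100
= 41.62%

41.62%


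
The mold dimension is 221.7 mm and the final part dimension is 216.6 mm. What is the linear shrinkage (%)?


Shrinkage = (mold - part) / mold * 100
= (221.7 - 216.6) / 221.7 * 100
= 5.1 / 221.7 * 100
= 2.3%

2.3%


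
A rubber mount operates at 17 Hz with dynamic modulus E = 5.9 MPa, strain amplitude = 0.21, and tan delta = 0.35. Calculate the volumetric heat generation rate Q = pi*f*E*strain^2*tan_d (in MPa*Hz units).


Q = pi * f * E * strain^2 * tan_d
= pi * 17 * 5.9 * 0.21^2 * 0.35
= pi * 17 * 5.9 * 0.0441 * 0.35
= 4.8636

Q = 4.8636


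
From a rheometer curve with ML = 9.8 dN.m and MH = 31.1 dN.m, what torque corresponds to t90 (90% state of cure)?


M90 = ML + 0.9 * (MH - ML)
M90 = 9.8 + 0.9 * (31.1 - 9.8)
M90 = 9.8 + 0.9 * 21.3
M90 = 28.97 dN.m

28.97 dN.m


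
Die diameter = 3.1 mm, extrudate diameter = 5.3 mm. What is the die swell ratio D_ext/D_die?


Die swell ratio = D_extrudate / D_die
= 5.3 / 3.1
= 1.71

Die swell = 1.71


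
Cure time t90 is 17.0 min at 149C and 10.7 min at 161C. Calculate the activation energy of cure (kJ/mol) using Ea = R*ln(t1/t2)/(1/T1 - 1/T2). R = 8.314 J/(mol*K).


T1 = 422.15 K, T2 = 434.15 K
1/T1 - 1/T2 = 6.5475e-05
ln(t1/t2) = ln(17.0/10.7) = 0.4630
Ea = 8.314 * 0.4630 / 6.5475e-05 = 58787.8870 J/mol
Ea = 58.79 kJ/mol

58.79 kJ/mol


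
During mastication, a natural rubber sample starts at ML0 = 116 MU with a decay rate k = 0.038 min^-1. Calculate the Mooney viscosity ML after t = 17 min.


ML = ML0 * exp(-k * t)
ML = 116 * exp(-0.038 * 17)
ML = 116 * 0.5241
ML = 60.8 MU

60.8 MU


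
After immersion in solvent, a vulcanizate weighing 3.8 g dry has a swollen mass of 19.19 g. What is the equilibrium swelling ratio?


Q = W_swollen / W_dry
Q = 19.19 / 3.8
Q = 5.05

Q = 5.05


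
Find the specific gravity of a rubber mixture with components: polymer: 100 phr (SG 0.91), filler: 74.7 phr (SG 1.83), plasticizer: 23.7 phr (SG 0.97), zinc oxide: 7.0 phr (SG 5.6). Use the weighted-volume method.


Sum of weights = 205.4
Volume contributions:
  polymer: 100/0.91 = 109.8901
  filler: 74.7/1.83 = 40.8197
  plasticizer: 23.7/0.97 = 24.4330
  zinc oxide: 7.0/5.6 = 1.2500
Sum of volumes = 176.3928
SG = 205.4 / 176.3928 = 1.164

SG = 1.164


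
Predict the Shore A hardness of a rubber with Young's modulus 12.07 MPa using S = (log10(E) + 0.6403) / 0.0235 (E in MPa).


log10(E) = 0.0235*S - 0.6403  =>  S = (log10(E) + 0.6403) / 0.0235
log10(12.07) = 1.081707
S = (1.081707 + 0.6403) / 0.0235 = 1.722007 / 0.0235
S = 73.3

Shore A = 73.3


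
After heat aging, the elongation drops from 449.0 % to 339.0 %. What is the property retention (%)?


Retention = aged / original * 100
= 339.0 / 449.0 * 100
= 75.5%

75.5%


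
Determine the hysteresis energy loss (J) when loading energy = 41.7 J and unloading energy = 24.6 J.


Hysteresis loss = loading - unloading
= 41.7 - 24.6
= 17.1 J

17.1 J


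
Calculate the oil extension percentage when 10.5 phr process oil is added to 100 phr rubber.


Oil % = oil / (100 + oil) * 100
= 10.5 / (100 + 10.5) * 100
= 10.5 / 110.5 * 100
= 9.5%

9.5%


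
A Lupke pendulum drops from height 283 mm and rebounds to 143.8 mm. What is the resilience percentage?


Resilience = h_rebound / h_drop * 100
= 143.8 / 283 * 100
= 50.8%

50.8%


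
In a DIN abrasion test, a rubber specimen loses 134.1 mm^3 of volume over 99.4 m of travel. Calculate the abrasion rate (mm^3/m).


Rate = volume_loss / distance
= 134.1 / 99.4
= 1.349 mm^3/m

1.349 mm^3/m


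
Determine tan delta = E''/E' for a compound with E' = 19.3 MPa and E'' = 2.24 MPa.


tan delta = E'' / E'
= 2.24 / 19.3
= 0.1161

tan delta = 0.1161


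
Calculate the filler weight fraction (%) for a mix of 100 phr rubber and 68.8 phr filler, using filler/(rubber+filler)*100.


Filler % = filler / (rubber + filler) * 100
= 68.8 / (100 + 68.8) * 100
= 68.8 / 168.8 * 100
= 40.76%

40.76%


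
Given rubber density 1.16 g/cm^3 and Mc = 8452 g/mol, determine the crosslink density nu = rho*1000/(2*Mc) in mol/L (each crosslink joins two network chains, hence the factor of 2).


nu = rho * 1000 / (2 * Mc)
nu = 1.16 * 1000 / (2 * 8452)
nu = 1160.0 / 16904
nu = 0.0686 mol/L

0.0686 mol/L


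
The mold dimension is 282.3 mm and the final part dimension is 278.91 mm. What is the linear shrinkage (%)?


Shrinkage = (mold - part) / mold * 100
= (282.3 - 278.91) / 282.3 * 100
= 3.39 / 282.3 * 100
= 1.2%

1.2%


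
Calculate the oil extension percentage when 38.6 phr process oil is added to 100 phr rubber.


Oil % = oil / (100 + oil) * 100
= 38.6 / (100 + 38.6) * 100
= 38.6 / 138.6 * 100
= 27.85%

27.85%


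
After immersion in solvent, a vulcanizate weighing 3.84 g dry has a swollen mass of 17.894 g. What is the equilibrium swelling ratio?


Q = W_swollen / W_dry
Q = 17.894 / 3.84
Q = 4.66

Q = 4.66


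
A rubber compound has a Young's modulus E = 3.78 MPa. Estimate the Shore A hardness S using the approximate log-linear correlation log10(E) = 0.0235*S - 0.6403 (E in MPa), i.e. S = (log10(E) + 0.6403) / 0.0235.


log10(E) = 0.0235*S - 0.6403  =>  S = (log10(E) + 0.6403) / 0.0235
log10(3.78) = 0.577492
S = (0.577492 + 0.6403) / 0.0235 = 1.217792 / 0.0235
S = 51.8

Shore A = 51.8


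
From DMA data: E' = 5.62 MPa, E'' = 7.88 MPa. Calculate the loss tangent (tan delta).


tan delta = E'' / E'
= 7.88 / 5.62
= 1.4021

tan delta = 1.4021


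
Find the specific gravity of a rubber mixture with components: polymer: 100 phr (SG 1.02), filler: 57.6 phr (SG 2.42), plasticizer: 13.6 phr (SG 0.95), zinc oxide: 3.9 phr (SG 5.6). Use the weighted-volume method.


Sum of weights = 175.1
Volume contributions:
  polymer: 100/1.02 = 98.0392
  filler: 57.6/2.42 = 23.8017
  plasticizer: 13.6/0.95 = 14.3158
  zinc oxide: 3.9/5.6 = 0.6964
Sum of volumes = 136.8531
SG = 175.1 / 136.8531 = 1.279

SG = 1.279


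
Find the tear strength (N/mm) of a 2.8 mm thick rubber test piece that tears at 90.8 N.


Tear strength = force / thickness
= 90.8 / 2.8
= 32.43 N/mm

32.43 N/mm


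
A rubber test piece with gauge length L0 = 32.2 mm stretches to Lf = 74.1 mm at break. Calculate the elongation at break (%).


Elongation = (Lf - L0) / L0 * 100
= (74.1 - 32.2) / 32.2 * 100
= 41.9 / 32.2 * 100
= 130.1%

130.1%


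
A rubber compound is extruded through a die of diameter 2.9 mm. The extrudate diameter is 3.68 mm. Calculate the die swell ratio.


Die swell ratio = D_extrudate / D_die
= 3.68 / 2.9
= 1.269

Die swell = 1.269


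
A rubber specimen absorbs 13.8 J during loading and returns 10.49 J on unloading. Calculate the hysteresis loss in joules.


Hysteresis loss = loading - unloading
= 13.8 - 10.49
= 3.31 J

3.31 J


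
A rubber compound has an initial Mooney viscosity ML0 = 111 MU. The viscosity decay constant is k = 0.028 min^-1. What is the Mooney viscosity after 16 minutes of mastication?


ML = ML0 * exp(-k * t)
ML = 111 * exp(-0.028 * 16)
ML = 111 * 0.6389
ML = 70.92 MU

70.92 MU


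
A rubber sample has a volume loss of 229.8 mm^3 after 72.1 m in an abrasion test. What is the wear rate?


Rate = volume_loss / distance
= 229.8 / 72.1
= 3.187 mm^3/m

3.187 mm^3/m


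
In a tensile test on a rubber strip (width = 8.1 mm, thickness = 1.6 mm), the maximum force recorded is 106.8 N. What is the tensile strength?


Area = width * thickness = 8.1 * 1.6 = 12.96 mm^2
TS = force / area = 106.8 / 12.96 = 8.24 MPa

8.24 MPa


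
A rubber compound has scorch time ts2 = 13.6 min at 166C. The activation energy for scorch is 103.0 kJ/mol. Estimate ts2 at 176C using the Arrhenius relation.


Convert temperatures: T1 = 166 + 273.15 = 439.15 K, T2 = 176 + 273.15 = 449.15 K
ts2_new = 13.6 * exp(103000 / 8.314 * (1/449.15 - 1/439.15))
1/T2 - 1/T1 = -5.0699e-05
ts2_new = 7.26 min

7.26 min


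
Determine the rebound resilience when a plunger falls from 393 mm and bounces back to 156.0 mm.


Resilience = h_rebound / h_drop * 100
= 156.0 / 393 * 100
= 39.7%

39.7%


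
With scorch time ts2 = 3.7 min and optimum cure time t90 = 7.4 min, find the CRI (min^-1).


CRI = 100 / (t90 - ts2)
= 100 / (7.4 - 3.7)
= 100 / 3.7
= 27.03 min^-1

27.03 min^-1


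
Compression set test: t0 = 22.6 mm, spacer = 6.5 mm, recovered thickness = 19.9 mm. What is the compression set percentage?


CS = (t0 - recovered) / (t0 - ts) * 100
= (22.6 - 19.9) / (22.6 - 6.5) * 100
= 2.7 / 16.1 * 100
= 16.8%

16.8%


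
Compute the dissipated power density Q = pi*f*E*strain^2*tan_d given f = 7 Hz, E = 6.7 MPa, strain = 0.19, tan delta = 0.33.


Q = pi * f * E * strain^2 * tan_d
= pi * 7 * 6.7 * 0.19^2 * 0.33
= pi * 7 * 6.7 * 0.0361 * 0.33
= 1.7553

Q = 1.7553


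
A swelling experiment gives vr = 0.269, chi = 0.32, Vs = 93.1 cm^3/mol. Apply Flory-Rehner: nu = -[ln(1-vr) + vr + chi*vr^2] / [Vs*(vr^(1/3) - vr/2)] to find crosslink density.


ln(1 - vr) = ln(1 - 0.269) = -0.3133
Numerator = -((-0.3133) + 0.269 + 0.32 * 0.269^2) = 0.0212
Denominator = 93.1 * (0.269^(1/3) - 0.269/2) = 47.5770
nu = 0.0212 / 47.5770 = 4.4531e-04 mol/cm^3

4.4531e-04 mol/cm^3


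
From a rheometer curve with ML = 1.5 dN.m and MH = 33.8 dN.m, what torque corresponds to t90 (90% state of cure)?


M90 = ML + 0.9 * (MH - ML)
M90 = 1.5 + 0.9 * (33.8 - 1.5)
M90 = 1.5 + 0.9 * 32.3
M90 = 30.57 dN.m

30.57 dN.m


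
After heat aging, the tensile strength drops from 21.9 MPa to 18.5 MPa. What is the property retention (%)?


Retention = aged / original * 100
= 18.5 / 21.9 * 100
= 84.5%

84.5%


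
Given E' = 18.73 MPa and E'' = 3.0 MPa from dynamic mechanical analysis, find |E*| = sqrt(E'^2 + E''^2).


|E*| = sqrt(E'^2 + E''^2)
= sqrt(18.73^2 + 3.0^2)
= sqrt(350.8129 + 9.0000)
= 18.969 MPa

18.969 MPa


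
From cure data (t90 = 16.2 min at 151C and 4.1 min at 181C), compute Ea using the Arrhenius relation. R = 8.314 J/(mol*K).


T1 = 424.15 K, T2 = 454.15 K
1/T1 - 1/T2 = 1.5574e-04
ln(t1/t2) = ln(16.2/4.1) = 1.3740
Ea = 8.314 * 1.3740 / 1.5574e-04 = 73350.3109 J/mol
Ea = 73.35 kJ/mol

73.35 kJ/mol


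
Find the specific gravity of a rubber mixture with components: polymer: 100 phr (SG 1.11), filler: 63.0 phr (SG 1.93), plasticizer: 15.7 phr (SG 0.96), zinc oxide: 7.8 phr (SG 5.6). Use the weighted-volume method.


Sum of weights = 186.5
Volume contributions:
  polymer: 100/1.11 = 90.0901
  filler: 63.0/1.93 = 32.6425
  plasticizer: 15.7/0.96 = 16.3542
  zinc oxide: 7.8/5.6 = 1.3929
Sum of volumes = 140.4796
SG = 186.5 / 140.4796 = 1.328

SG = 1.328


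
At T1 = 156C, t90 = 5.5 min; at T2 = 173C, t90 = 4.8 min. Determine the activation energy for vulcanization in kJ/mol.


T1 = 429.15 K, T2 = 446.15 K
1/T1 - 1/T2 = 8.8789e-05
ln(t1/t2) = ln(5.5/4.8) = 0.1361
Ea = 8.314 * 0.1361 / 8.8789e-05 = 12747.1147 J/mol
Ea = 12.75 kJ/mol

12.75 kJ/mol


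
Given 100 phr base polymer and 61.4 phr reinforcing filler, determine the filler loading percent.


Filler % = filler / (rubber + filler) * 100
= 61.4 / (100 + 61.4) * 100
= 61.4 / 161.4 * 100
= 38.04%

38.04%


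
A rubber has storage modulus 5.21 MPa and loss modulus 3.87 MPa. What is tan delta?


tan delta = E'' / E'
= 3.87 / 5.21
= 0.7428

tan delta = 0.7428


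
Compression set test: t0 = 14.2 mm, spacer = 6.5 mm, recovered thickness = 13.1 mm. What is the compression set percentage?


CS = (t0 - recovered) / (t0 - ts) * 100
= (14.2 - 13.1) / (14.2 - 6.5) * 100
= 1.1 / 7.7 * 100
= 14.3%

14.3%


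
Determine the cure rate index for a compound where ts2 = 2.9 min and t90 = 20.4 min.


CRI = 100 / (t90 - ts2)
= 100 / (20.4 - 2.9)
= 100 / 17.5
= 5.71 min^-1

5.71 min^-1


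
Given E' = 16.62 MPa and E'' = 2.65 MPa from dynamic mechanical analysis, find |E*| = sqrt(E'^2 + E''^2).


|E*| = sqrt(E'^2 + E''^2)
= sqrt(16.62^2 + 2.65^2)
= sqrt(276.2244 + 7.0225)
= 16.83 MPa

16.83 MPa


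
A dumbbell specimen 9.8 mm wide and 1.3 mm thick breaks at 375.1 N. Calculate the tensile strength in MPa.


Area = width * thickness = 9.8 * 1.3 = 12.74 mm^2
TS = force / area = 375.1 / 12.74 = 29.44 MPa

29.44 MPa


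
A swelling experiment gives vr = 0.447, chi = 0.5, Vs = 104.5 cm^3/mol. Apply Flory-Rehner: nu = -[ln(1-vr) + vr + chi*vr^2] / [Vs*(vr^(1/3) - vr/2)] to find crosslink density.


ln(1 - vr) = ln(1 - 0.447) = -0.5924
Numerator = -((-0.5924) + 0.447 + 0.5 * 0.447^2) = 0.0455
Denominator = 104.5 * (0.447^(1/3) - 0.447/2) = 56.5452
nu = 0.0455 / 56.5452 = 8.0454e-04 mol/cm^3

8.0454e-04 mol/cm^3


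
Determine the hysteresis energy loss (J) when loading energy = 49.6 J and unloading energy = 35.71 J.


Hysteresis loss = loading - unloading
= 49.6 - 35.71
= 13.89 J

13.89 J


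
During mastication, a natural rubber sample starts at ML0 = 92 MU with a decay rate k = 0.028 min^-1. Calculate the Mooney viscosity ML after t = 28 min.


ML = ML0 * exp(-k * t)
ML = 92 * exp(-0.028 * 28)
ML = 92 * 0.4566
ML = 42.0 MU

42.0 MU


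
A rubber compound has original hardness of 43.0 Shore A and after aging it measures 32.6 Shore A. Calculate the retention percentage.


Retention = aged / original * 100
= 32.6 / 43.0 * 100
= 75.8%

75.8%


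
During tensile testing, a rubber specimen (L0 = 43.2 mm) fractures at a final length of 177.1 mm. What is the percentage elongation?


Elongation = (Lf - L0) / L0 * 100
= (177.1 - 43.2) / 43.2 * 100
= 133.9 / 43.2 * 100
= 310.0%

310.0%


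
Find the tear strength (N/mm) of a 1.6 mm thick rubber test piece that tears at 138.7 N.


Tear strength = force / thickness
= 138.7 / 1.6
= 86.69 N/mm

86.69 N/mm


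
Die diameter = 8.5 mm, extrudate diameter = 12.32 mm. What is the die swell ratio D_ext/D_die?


Die swell ratio = D_extrudate / D_die
= 12.32 / 8.5
= 1.449

Die swell = 1.449


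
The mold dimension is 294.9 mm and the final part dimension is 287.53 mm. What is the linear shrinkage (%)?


Shrinkage = (mold - part) / mold * 100
= (294.9 - 287.53) / 294.9 * 100
= 7.37 / 294.9 * 100
= 2.5%

2.5%


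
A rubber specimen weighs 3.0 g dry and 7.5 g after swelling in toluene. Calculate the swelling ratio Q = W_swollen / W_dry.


Q = W_swollen / W_dry
Q = 7.5 / 3.0
Q = 2.5

Q = 2.5


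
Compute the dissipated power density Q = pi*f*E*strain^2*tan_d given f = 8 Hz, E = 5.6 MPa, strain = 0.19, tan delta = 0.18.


Q = pi * f * E * strain^2 * tan_d
= pi * 8 * 5.6 * 0.19^2 * 0.18
= pi * 8 * 5.6 * 0.0361 * 0.18
= 0.9146

Q = 0.9146


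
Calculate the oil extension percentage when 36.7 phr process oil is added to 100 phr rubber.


Oil % = oil / (100 + oil) * 100
= 36.7 / (100 + 36.7) * 100
= 36.7 / 136.7 * 100
= 26.85%

26.85%


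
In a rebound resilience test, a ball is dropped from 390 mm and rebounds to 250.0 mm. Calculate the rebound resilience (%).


Resilience = h_rebound / h_drop * 100
= 250.0 / 390 * 100
= 64.1%

64.1%


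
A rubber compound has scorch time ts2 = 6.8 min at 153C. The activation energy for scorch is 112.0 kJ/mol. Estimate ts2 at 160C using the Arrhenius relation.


Convert temperatures: T1 = 153 + 273.15 = 426.15 K, T2 = 160 + 273.15 = 433.15 K
ts2_new = 6.8 * exp(112000 / 8.314 * (1/433.15 - 1/426.15))
1/T2 - 1/T1 = -3.7923e-05
ts2_new = 4.08 min

4.08 min


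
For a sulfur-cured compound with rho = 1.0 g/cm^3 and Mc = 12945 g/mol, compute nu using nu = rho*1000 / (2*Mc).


nu = rho * 1000 / (2 * Mc)
nu = 1.0 * 1000 / (2 * 12945)
nu = 1000.0 / 25890
nu = 0.0386 mol/L

0.0386 mol/L


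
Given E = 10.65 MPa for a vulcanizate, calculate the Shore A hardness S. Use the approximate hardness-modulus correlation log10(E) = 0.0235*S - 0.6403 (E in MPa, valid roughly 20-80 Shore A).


log10(E) = 0.0235*S - 0.6403  =>  S = (log10(E) + 0.6403) / 0.0235
log10(10.65) = 1.027350
S = (1.027350 + 0.6403) / 0.0235 = 1.667650 / 0.0235
S = 71.0

Shore A = 71.0


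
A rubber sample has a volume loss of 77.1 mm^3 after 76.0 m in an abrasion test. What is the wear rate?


Rate = volume_loss / distance
= 77.1 / 76.0
= 1.014 mm^3/m

1.014 mm^3/m


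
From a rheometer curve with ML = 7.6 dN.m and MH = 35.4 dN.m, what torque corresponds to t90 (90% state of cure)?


M90 = ML + 0.9 * (MH - ML)
M90 = 7.6 + 0.9 * (35.4 - 7.6)
M90 = 7.6 + 0.9 * 27.8
M90 = 32.62 dN.m

32.62 dN.m


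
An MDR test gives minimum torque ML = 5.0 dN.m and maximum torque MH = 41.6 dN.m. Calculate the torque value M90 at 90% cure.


M90 = ML + 0.9 * (MH - ML)
M90 = 5.0 + 0.9 * (41.6 - 5.0)
M90 = 5.0 + 0.9 * 36.6
M90 = 37.94 dN.m

37.94 dN.m


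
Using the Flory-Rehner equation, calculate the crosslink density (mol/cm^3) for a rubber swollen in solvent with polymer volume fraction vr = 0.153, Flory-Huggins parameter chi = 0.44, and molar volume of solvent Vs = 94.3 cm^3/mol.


ln(1 - vr) = ln(1 - 0.153) = -0.1661
Numerator = -((-0.1661) + 0.153 + 0.44 * 0.153^2) = 0.0028
Denominator = 94.3 * (0.153^(1/3) - 0.153/2) = 43.2222
nu = 0.0028 / 43.2222 = 6.3732e-05 mol/cm^3

6.3732e-05 mol/cm^3


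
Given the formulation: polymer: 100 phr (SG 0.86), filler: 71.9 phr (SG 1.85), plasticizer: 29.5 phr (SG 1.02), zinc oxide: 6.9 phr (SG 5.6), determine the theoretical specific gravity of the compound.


Sum of weights = 208.3
Volume contributions:
  polymer: 100/0.86 = 116.2791
  filler: 71.9/1.85 = 38.8649
  plasticizer: 29.5/1.02 = 28.9216
  zinc oxide: 6.9/5.6 = 1.2321
Sum of volumes = 185.2976
SG = 208.3 / 185.2976 = 1.124

SG = 1.124


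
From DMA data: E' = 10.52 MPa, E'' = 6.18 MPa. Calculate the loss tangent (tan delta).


tan delta = E'' / E'
= 6.18 / 10.52
= 0.5875

tan delta = 0.5875


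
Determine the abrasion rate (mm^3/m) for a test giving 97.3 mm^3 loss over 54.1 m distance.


Rate = volume_loss / distance
= 97.3 / 54.1
= 1.799 mm^3/m

1.799 mm^3/m


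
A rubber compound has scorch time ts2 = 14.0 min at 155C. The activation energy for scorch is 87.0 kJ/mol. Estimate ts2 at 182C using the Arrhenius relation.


Convert temperatures: T1 = 155 + 273.15 = 428.15 K, T2 = 182 + 273.15 = 455.15 K
ts2_new = 14.0 * exp(87000 / 8.314 * (1/455.15 - 1/428.15))
1/T2 - 1/T1 = -1.3855e-04
ts2_new = 3.28 min

3.28 min


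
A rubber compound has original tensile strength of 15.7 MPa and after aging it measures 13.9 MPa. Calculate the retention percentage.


Retention = aged / original * 100
= 13.9 / 15.7 * 100
= 88.5%

88.5%


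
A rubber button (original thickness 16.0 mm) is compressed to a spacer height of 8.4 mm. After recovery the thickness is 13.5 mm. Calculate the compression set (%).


CS = (t0 - recovered) / (t0 - ts) * 100
= (16.0 - 13.5) / (16.0 - 8.4) * 100
= 2.5 / 7.6 * 100
= 32.9%

32.9%


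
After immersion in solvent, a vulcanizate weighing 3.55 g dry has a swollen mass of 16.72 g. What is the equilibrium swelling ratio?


Q = W_swollen / W_dry
Q = 16.72 / 3.55
Q = 4.71

Q = 4.71


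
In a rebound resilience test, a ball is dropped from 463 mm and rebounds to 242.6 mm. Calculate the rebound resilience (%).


Resilience = h_rebound / h_drop * 100
= 242.6 / 463 * 100
= 52.4%

52.4%


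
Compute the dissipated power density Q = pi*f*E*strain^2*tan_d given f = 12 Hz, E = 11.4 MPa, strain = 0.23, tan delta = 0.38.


Q = pi * f * E * strain^2 * tan_d
= pi * 12 * 11.4 * 0.23^2 * 0.38
= pi * 12 * 11.4 * 0.0529 * 0.38
= 8.6392

Q = 8.6392


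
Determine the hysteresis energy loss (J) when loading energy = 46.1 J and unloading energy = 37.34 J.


Hysteresis loss = loading - unloading
= 46.1 - 37.34
= 8.76 J

8.76 J


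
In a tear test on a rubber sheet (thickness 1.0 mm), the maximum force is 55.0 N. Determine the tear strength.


Tear strength = force / thickness
= 55.0 / 1.0
= 55.0 N/mm

55.0 N/mm


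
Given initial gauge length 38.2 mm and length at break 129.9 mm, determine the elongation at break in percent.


Elongation = (Lf - L0) / L0 * 100
= (129.9 - 38.2) / 38.2 * 100
= 91.7 / 38.2 * 100
= 240.1%

240.1%


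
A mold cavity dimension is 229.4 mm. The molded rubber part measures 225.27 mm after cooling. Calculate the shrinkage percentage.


Shrinkage = (mold - part) / mold * 100
= (229.4 - 225.27) / 229.4 * 100
= 4.13 / 229.4 * 100
= 1.8%

1.8%


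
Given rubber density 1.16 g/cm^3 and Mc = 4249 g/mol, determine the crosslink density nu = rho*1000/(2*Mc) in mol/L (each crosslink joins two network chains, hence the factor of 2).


nu = rho * 1000 / (2 * Mc)
nu = 1.16 * 1000 / (2 * 4249)
nu = 1160.0 / 8498
nu = 0.1365 mol/L

0.1365 mol/L


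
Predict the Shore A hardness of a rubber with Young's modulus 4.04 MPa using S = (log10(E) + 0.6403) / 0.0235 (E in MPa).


log10(E) = 0.0235*S - 0.6403  =>  S = (log10(E) + 0.6403) / 0.0235
log10(4.04) = 0.606381
S = (0.606381 + 0.6403) / 0.0235 = 1.246681 / 0.0235
S = 53.1

Shore A = 53.1


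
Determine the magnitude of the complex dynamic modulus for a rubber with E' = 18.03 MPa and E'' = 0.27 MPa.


|E*| = sqrt(E'^2 + E''^2)
= sqrt(18.03^2 + 0.27^2)
= sqrt(325.0809 + 0.0729)
= 18.032 MPa

18.032 MPa


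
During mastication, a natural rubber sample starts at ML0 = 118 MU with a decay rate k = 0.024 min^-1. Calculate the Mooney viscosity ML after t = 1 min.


ML = ML0 * exp(-k * t)
ML = 118 * exp(-0.024 * 1)
ML = 118 * 0.9763
ML = 115.2 MU

115.2 MU


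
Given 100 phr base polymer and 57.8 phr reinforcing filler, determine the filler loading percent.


Filler % = filler / (rubber + filler) * 100
= 57.8 / (100 + 57.8) * 100
= 57.8 / 157.8 * 100
= 36.63%

36.63%


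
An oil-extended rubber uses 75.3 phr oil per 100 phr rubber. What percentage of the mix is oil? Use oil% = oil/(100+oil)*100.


Oil % = oil / (100 + oil) * 100
= 75.3 / (100 + 75.3) * 100
= 75.3 / 175.3 * 100
= 42.95%

42.95%


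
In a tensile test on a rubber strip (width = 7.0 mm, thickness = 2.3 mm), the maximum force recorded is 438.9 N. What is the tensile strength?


Area = width * thickness = 7.0 * 2.3 = 16.1 mm^2
TS = force / area = 438.9 / 16.1 = 27.26 MPa

27.26 MPa


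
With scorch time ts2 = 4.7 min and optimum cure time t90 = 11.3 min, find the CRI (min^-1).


CRI = 100 / (t90 - ts2)
= 100 / (11.3 - 4.7)
= 100 / 6.6
= 15.15 min^-1

15.15 min^-1


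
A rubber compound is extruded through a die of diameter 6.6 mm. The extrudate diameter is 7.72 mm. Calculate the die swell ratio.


Die swell ratio = D_extrudate / D_die
= 7.72 / 6.6
= 1.17

Die swell = 1.17


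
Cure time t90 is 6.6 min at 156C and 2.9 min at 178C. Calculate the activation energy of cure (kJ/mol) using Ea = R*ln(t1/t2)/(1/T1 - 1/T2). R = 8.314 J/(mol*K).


T1 = 429.15 K, T2 = 451.15 K
1/T1 - 1/T2 = 1.1363e-04
ln(t1/t2) = ln(6.6/2.9) = 0.8224
Ea = 8.314 * 0.8224 / 1.1363e-04 = 60169.8351 J/mol
Ea = 60.17 kJ/mol

60.17 kJ/mol


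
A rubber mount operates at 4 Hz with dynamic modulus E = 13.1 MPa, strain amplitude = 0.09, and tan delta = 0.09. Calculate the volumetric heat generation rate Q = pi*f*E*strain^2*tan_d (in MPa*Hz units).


Q = pi * f * E * strain^2 * tan_d
= pi * 4 * 13.1 * 0.09^2 * 0.09
= pi * 4 * 13.1 * 0.0081 * 0.09
= 0.1200

Q = 0.1200


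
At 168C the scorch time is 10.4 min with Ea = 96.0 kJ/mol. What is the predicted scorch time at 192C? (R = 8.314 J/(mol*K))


Convert temperatures: T1 = 168 + 273.15 = 441.15 K, T2 = 192 + 273.15 = 465.15 K
ts2_new = 10.4 * exp(96000 / 8.314 * (1/465.15 - 1/441.15))
1/T2 - 1/T1 = -1.1696e-04
ts2_new = 2.69 min

2.69 min


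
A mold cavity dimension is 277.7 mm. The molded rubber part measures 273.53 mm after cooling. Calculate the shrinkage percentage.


Shrinkage = (mold - part) / mold * 100
= (277.7 - 273.53) / 277.7 * 100
= 4.17 / 277.7 * 100
= 1.5%

1.5%


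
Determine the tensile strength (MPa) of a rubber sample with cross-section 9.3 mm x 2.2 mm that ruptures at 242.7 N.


Area = width * thickness = 9.3 * 2.2 = 20.46 mm^2
TS = force / area = 242.7 / 20.46 = 11.86 MPa

11.86 MPa


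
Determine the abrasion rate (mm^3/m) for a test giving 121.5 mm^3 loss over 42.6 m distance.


Rate = volume_loss / distance
= 121.5 / 42.6
= 2.852 mm^3/m

2.852 mm^3/m


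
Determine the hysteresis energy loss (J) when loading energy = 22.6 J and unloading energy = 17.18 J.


Hysteresis loss = loading - unloading
= 22.6 - 17.18
= 5.42 J

5.42 J


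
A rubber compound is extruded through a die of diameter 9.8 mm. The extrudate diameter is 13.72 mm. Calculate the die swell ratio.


Die swell ratio = D_extrudate / D_die
= 13.72 / 9.8
= 1.4

Die swell = 1.4


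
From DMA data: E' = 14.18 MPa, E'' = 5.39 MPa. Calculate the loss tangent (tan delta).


tan delta = E'' / E'
= 5.39 / 14.18
= 0.3801

tan delta = 0.3801


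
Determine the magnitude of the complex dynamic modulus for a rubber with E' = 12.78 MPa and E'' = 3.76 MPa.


|E*| = sqrt(E'^2 + E''^2)
= sqrt(12.78^2 + 3.76^2)
= sqrt(163.3284 + 14.1376)
= 13.322 MPa

13.322 MPa


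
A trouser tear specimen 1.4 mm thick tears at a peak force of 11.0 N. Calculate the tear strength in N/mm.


Tear strength = force / thickness
= 11.0 / 1.4
= 7.86 N/mm

7.86 N/mm


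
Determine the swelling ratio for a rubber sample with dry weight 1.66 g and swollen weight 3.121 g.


Q = W_swollen / W_dry
Q = 3.121 / 1.66
Q = 1.88

Q = 1.88


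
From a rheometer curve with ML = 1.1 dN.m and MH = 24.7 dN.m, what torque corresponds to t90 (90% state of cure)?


M90 = ML + 0.9 * (MH - ML)
M90 = 1.1 + 0.9 * (24.7 - 1.1)
M90 = 1.1 + 0.9 * 23.6
M90 = 22.34 dN.m

22.34 dN.m


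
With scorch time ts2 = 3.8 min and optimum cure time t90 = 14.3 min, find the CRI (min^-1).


CRI = 100 / (t90 - ts2)
= 100 / (14.3 - 3.8)
= 100 / 10.5
= 9.52 min^-1

9.52 min^-1


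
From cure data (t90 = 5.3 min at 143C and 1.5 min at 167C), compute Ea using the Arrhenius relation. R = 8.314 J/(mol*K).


T1 = 416.15 K, T2 = 440.15 K
1/T1 - 1/T2 = 1.3103e-04
ln(t1/t2) = ln(5.3/1.5) = 1.2622
Ea = 8.314 * 1.2622 / 1.3103e-04 = 80092.5114 J/mol
Ea = 80.09 kJ/mol

80.09 kJ/mol


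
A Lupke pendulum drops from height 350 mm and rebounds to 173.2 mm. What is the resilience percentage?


Resilience = h_rebound / h_drop * 100
= 173.2 / 350 * 100
= 49.5%

49.5%


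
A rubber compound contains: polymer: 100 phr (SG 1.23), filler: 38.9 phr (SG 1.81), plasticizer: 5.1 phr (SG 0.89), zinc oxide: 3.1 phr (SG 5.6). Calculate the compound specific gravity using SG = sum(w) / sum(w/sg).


Sum of weights = 147.1
Volume contributions:
  polymer: 100/1.23 = 81.3008
  filler: 38.9/1.81 = 21.4917
  plasticizer: 5.1/0.89 = 5.7303
  zinc oxide: 3.1/5.6 = 0.5536
Sum of volumes = 109.0764
SG = 147.1 / 109.0764 = 1.349

SG = 1.349


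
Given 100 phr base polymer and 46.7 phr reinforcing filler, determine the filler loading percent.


Filler % = filler / (rubber + filler) * 100
= 46.7 / (100 + 46.7) * 100
= 46.7 / 146.7 * 100
= 31.83%

31.83%


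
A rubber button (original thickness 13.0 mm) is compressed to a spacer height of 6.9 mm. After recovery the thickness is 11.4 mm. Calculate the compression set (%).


CS = (t0 - recovered) / (t0 - ts) * 100
= (13.0 - 11.4) / (13.0 - 6.9) * 100
= 1.6 / 6.1 * 100
= 26.2%

26.2%


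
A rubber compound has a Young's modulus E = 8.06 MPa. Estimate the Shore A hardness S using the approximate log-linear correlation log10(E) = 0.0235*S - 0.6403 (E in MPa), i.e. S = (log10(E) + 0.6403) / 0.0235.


log10(E) = 0.0235*S - 0.6403  =>  S = (log10(E) + 0.6403) / 0.0235
log10(8.06) = 0.906335
S = (0.906335 + 0.6403) / 0.0235 = 1.546635 / 0.0235
S = 65.8

Shore A = 65.8


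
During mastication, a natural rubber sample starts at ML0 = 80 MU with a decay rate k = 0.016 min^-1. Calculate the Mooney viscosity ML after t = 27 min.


ML = ML0 * exp(-k * t)
ML = 80 * exp(-0.016 * 27)
ML = 80 * 0.6492
ML = 51.94 MU

51.94 MU


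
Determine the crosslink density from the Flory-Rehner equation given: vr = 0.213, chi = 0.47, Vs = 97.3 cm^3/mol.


ln(1 - vr) = ln(1 - 0.213) = -0.2395
Numerator = -((-0.2395) + 0.213 + 0.47 * 0.213^2) = 0.0052
Denominator = 97.3 * (0.213^(1/3) - 0.213/2) = 47.7460
nu = 0.0052 / 47.7460 = 1.0899e-04 mol/cm^3

1.0899e-04 mol/cm^3


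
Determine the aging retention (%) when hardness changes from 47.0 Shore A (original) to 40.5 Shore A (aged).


Retention = aged / original * 100
= 40.5 / 47.0 * 100
= 86.2%

86.2%


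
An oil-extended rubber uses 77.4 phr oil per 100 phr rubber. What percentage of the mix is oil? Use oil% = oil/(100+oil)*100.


Oil % = oil / (100 + oil) * 100
= 77.4 / (100 + 77.4) * 100
= 77.4 / 177.4 * 100
= 43.63%

43.63%


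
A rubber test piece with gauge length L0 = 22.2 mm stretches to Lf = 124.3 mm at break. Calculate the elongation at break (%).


Elongation = (Lf - L0) / L0 * 100
= (124.3 - 22.2) / 22.2 * 100
= 102.1 / 22.2 * 100
= 459.9%

459.9%


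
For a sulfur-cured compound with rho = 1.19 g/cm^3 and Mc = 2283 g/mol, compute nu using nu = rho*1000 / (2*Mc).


nu = rho * 1000 / (2 * Mc)
nu = 1.19 * 1000 / (2 * 2283)
nu = 1190.0 / 4566
nu = 0.2606 mol/L

0.2606 mol/L


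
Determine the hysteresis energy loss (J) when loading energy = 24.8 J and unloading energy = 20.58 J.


Hysteresis loss = loading - unloading
= 24.8 - 20.58
= 4.22 J

4.22 J


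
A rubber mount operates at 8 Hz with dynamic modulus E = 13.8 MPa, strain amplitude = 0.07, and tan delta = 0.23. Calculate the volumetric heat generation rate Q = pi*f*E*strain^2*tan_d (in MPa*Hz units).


Q = pi * f * E * strain^2 * tan_d
= pi * 8 * 13.8 * 0.07^2 * 0.23
= pi * 8 * 13.8 * 0.0049 * 0.23
= 0.3909

Q = 0.3909


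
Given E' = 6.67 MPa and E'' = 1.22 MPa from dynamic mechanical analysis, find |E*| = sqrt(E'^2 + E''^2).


|E*| = sqrt(E'^2 + E''^2)
= sqrt(6.67^2 + 1.22^2)
= sqrt(44.4889 + 1.4884)
= 6.781 MPa

6.781 MPa


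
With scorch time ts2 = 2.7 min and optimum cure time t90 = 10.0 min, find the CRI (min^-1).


CRI = 100 / (t90 - ts2)
= 100 / (10.0 - 2.7)
= 100 / 7.3
= 13.7 min^-1

13.7 min^-1


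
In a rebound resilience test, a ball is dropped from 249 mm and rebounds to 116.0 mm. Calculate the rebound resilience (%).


Resilience = h_rebound / h_drop * 100
= 116.0 / 249 * 100
= 46.6%

46.6%


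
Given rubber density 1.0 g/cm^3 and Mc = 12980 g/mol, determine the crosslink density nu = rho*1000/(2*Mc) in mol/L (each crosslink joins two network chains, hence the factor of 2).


nu = rho * 1000 / (2 * Mc)
nu = 1.0 * 1000 / (2 * 12980)
nu = 1000.0 / 25960
nu = 0.0385 mol/L

0.0385 mol/L


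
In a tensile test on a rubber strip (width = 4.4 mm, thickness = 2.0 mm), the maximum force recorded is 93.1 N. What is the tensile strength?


Area = width * thickness = 4.4 * 2.0 = 8.8 mm^2
TS = force / area = 93.1 / 8.8 = 10.58 MPa

10.58 MPa


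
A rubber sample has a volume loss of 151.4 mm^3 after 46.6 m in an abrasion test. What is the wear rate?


Rate = volume_loss / distance
= 151.4 / 46.6
= 3.249 mm^3/m

3.249 mm^3/m


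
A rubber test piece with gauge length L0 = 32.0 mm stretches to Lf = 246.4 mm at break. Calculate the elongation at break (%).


Elongation = (Lf - L0) / L0 * 100
= (246.4 - 32.0) / 32.0 * 100
= 214.4 / 32.0 * 100
= 670.0%

670.0%


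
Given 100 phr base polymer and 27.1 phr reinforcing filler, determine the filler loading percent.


Filler % = filler / (rubber + filler) * 100
= 27.1 / (100 + 27.1) * 100
= 27.1 / 127.1 * 100
= 21.32%

21.32%


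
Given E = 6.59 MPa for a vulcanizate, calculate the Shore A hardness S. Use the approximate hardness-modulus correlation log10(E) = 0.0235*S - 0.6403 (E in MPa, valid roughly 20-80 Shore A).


log10(E) = 0.0235*S - 0.6403  =>  S = (log10(E) + 0.6403) / 0.0235
log10(6.59) = 0.818885
S = (0.818885 + 0.6403) / 0.0235 = 1.459185 / 0.0235
S = 62.1

Shore A = 62.1


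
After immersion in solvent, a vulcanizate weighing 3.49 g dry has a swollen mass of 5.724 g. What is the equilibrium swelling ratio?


Q = W_swollen / W_dry
Q = 5.724 / 3.49
Q = 1.64

Q = 1.64


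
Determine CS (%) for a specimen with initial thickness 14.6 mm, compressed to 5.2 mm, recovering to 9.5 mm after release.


CS = (t0 - recovered) / (t0 - ts) * 100
= (14.6 - 9.5) / (14.6 - 5.2) * 100
= 5.1 / 9.4 * 100
= 54.3%

54.3%
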